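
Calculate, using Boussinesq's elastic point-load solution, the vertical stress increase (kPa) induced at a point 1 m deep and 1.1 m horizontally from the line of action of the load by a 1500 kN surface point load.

Boussinesq vertical stress below a point load on an elastic half-space:
Δσ_z = 3P/(2πz²) · [1 + (r/z)²]^(−5/2)
r/z = 1.1/1 = 1.1; [1+(r/z)²]^(−5/2) = 0.13773.
Δσ_z = 3×1500/(2π×1²) × 0.13773 = 716.2 × 0.13773 = 98.64 kPa

Δσ_z ≈ 98.6 kPa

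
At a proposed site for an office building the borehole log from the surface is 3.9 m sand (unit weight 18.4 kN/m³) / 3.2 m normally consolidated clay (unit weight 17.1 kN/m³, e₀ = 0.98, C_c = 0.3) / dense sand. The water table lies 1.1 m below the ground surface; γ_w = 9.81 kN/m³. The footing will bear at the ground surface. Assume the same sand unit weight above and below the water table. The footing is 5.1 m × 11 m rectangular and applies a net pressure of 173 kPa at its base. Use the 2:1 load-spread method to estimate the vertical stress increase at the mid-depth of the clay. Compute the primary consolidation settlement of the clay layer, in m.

S_c ≈ 0.145 m

Mid-depth of clay below the ground surface: z = 3.9 + 3.2/2 = 5.5 m.
Total vertical stress at mid-clay: σ_v = 18.4×3.9 + 17.1×1.6 = 99.12 kPa.
Pore pressure: u = 9.81×(5.5 − 1.1) = 43.164 kPa.
Initial effective stress: σ'_0 = σ_v − u = 99.12 − 43.164 = 55.956 kPa.
Stress increase at mid-clay by the 2:1 spreading method:
Δσ = qBL/((B+z)(L+z)) = 173×5.1×11/((5.1+5.5)(11+5.5)) = 55.491 kPa
Final effective stress: σ'_f = σ'_0 + Δσ = 55.956 + 55.491 = 111.45 kPa.
Normally consolidated clay, so the full stress increment lies on the virgin compression line:
S_c = C_c·H/(1+e₀)·log₁₀(σ'_f/σ'_0) = 0.3×3.2/(1+0.98)×log₁₀(111.45/55.956)
    = 0.48485 × 0.29923 = 0.1451 m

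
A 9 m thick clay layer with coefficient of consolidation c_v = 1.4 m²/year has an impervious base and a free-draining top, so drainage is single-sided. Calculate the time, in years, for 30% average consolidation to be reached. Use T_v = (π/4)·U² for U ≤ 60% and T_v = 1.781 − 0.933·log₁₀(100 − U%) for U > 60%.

t ≈ 4.09 years

Drainage path length: H_d = H = 9 m (single drainage).
U ≤ 60%: T_v = (π/4)·U² = (π/4)×0.3² = 0.070686.
t = T_v·H_d²/c_v = 0.070686×9²/1.4 = 4.09 years.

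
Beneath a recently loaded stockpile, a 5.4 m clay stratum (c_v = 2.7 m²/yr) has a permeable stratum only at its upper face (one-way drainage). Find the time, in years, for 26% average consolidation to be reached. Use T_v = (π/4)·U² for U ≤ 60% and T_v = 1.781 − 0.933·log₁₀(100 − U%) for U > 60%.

Drainage path length: H_d = H = 5.4 m (single drainage).
U ≤ 60%: T_v = (π/4)·U² = (π/4)×0.26² = 0.053093.
t = T_v·H_d²/c_v = 0.053093×5.4²/2.7 = 0.5734 years.

t ≈ 0.573 years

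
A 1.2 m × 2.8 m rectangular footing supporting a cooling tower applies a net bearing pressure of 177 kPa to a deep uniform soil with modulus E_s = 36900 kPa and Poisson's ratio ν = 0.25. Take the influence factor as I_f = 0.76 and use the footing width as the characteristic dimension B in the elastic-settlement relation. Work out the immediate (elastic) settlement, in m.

Immediate (elastic) settlement: S_e = q·B·(1−ν²)/E_s · I_f.
S_e = 177 × 1.2 × (1 − 0.25²) / 36900 × 0.76
    = 177 × 1.2 × 0.9375 / 36900 × 0.76
    = 0.004101 m

S_e ≈ 0.0041 m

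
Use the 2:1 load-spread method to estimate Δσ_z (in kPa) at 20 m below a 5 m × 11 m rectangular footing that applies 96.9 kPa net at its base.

Δσ_z ≈ 6.88 kPa

By the 2:1 method the load spreads at 1 horizontal : 2 vertical, so at depth z the loaded area has grown by z in each plan dimension:
Δσ = qBL/((B+z)(L+z)) = 96.9×5×11/((5+20)(11+20)) = 6.8768 kPa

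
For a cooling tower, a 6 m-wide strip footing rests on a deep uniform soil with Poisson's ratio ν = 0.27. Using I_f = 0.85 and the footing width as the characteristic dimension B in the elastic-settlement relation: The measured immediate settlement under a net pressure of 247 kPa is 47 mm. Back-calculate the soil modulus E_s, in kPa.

S_e = q·B·(1−ν²)/E_s · I_f  ⇒  E_s = q·B·(1−ν²)·I_f / S_e.
E_s = 247 × 6 × 0.9271 × 0.85 / 0.047 = 24850 kPa

E_s ≈ 24800 kPa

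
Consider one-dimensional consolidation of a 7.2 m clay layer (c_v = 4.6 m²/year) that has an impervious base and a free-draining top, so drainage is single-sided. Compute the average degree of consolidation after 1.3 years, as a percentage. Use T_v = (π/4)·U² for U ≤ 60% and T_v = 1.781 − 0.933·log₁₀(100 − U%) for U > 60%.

Drainage path length: H_d = H = 7.2 m (single drainage).
T_v = c_v·t/H_d² = 4.6×1.3/7.2² = 0.11535.
T_v = 0.11535 corresponds to the U ≤ 60% branch:
U = √(4T_v/π) = 0.3832

U ≈ 38.3 %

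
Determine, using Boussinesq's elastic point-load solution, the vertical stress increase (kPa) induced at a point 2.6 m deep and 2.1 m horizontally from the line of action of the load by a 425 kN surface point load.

Boussinesq vertical stress below a point load on an elastic half-space:
Δσ_z = 3P/(2πz²) · [1 + (r/z)²]^(−5/2)
r/z = 2.1/2.6 = 0.80769; [1+(r/z)²]^(−5/2) = 0.28493.
Δσ_z = 3×425/(2π×2.6²) × 0.28493 = 30.018 × 0.28493 = 8.553 kPa

Δσ_z ≈ 8.55 kPa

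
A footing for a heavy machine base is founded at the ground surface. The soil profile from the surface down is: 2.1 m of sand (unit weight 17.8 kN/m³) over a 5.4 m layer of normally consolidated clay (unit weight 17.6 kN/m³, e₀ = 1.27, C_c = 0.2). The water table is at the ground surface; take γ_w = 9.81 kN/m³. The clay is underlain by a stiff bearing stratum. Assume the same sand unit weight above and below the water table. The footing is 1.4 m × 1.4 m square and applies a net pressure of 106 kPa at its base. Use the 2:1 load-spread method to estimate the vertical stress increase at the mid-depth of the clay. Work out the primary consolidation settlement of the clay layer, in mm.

S_c ≈ 27.6 mm

Mid-depth of clay below the ground surface: z = 2.1 + 5.4/2 = 4.8 m.
Total vertical stress at mid-clay: σ_v = 17.8×2.1 + 17.6×2.7 = 84.9 kPa.
Pore pressure: u = 9.81×(4.8 − 0) = 47.088 kPa.
Initial effective stress: σ'_0 = σ_v − u = 84.9 − 47.088 = 37.812 kPa.
Stress increase at mid-clay by the 2:1 spreading method:
Δσ = qBL/((B+z)(L+z)) = 106×1.4×1.4/((1.4+4.8)(1.4+4.8)) = 5.4048 kPa
Final effective stress: σ'_f = σ'_0 + Δσ = 37.812 + 5.4048 = 43.217 kPa.
Normally consolidated clay, so the full stress increment lies on the virgin compression line:
S_c = C_c·H/(1+e₀)·log₁₀(σ'_f/σ'_0) = 0.2×5.4/(1+1.27)×log₁₀(43.217/37.812)
    = 0.47577 × 0.058025 = 0.02761 m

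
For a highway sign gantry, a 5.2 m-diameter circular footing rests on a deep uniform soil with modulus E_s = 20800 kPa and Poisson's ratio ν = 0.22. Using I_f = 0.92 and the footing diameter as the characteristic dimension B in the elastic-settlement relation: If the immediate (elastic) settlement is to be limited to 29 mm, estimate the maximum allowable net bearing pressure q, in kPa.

S_e = q·B·(1−ν²)/E_s · I_f  ⇒  q = S_e·E_s / (B·(1−ν²)·I_f).
q = 0.029 × 20800 / (5.2 × 0.9516 × 0.92) = 132.5 kPa

q ≈ 132 kPa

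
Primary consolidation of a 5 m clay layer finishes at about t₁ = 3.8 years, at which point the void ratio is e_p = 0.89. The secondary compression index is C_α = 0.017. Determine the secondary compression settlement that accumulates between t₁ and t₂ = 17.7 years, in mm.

Secondary compression: S_s = C_α·H/(1+e_p)·log₁₀(t₂/t₁)
S_s = 0.017×5/(1+0.89)×log₁₀(17.7/3.8)
    = 0.04497 × 0.6682 = 0.03005 m

S_s ≈ 30.1 mm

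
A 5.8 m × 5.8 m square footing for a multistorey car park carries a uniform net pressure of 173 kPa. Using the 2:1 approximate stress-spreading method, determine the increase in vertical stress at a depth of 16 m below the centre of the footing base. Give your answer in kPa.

Δσ_z ≈ 12.2 kPa

By the 2:1 method the load spreads at 1 horizontal : 2 vertical, so at depth z the loaded area has grown by z in each plan dimension:
Δσ = qBL/((B+z)(L+z)) = 173×5.8×5.8/((5.8+16)(5.8+16)) = 12.246 kPa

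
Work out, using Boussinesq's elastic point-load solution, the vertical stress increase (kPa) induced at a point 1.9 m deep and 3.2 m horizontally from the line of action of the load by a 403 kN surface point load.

Boussinesq vertical stress below a point load on an elastic half-space:
Δσ_z = 3P/(2πz²) · [1 + (r/z)²]^(−5/2)
r/z = 3.2/1.9 = 1.6842; [1+(r/z)²]^(−5/2) = 0.034685.
Δσ_z = 3×403/(2π×1.9²) × 0.034685 = 53.301 × 0.034685 = 1.849 kPa

Δσ_z ≈ 1.85 kPa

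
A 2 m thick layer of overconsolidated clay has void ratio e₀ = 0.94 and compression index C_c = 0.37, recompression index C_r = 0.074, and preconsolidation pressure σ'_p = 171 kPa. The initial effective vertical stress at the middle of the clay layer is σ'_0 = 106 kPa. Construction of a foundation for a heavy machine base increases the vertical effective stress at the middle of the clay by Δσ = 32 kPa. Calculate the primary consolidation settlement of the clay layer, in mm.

Final effective stress: σ'_f = 106 + 32 = 138 kPa.
σ'_f = 138 ≤ σ'_p = 171 kPa, so the clay remains overconsolidated and only the recompression index applies:
S_c = C_r·H/(1+e₀)·log₁₀(σ'_f/σ'_0) = 0.074×2/1.94×log₁₀(138/106)
    = 0.076287 × 0.11457 = 0.00874 m

S_c ≈ 8.74 mm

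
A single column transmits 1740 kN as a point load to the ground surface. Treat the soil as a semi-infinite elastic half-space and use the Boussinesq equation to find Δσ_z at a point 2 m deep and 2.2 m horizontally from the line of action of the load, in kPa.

Boussinesq vertical stress below a point load on an elastic half-space:
Δσ_z = 3P/(2πz²) · [1 + (r/z)²]^(−5/2)
r/z = 2.2/2 = 1.1; [1+(r/z)²]^(−5/2) = 0.13773.
Δσ_z = 3×1740/(2π×2²) × 0.13773 = 207.7 × 0.13773 = 28.61 kPa

Δσ_z ≈ 28.6 kPa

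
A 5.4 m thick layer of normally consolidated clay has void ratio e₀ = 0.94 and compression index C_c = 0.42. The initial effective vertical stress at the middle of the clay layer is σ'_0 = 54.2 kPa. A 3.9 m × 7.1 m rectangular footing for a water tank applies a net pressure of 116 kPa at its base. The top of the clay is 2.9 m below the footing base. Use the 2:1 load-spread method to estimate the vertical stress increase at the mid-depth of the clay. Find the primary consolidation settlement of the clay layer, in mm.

S_c ≈ 203 mm

Mid-depth of clay below the footing base: z = 2.9 + 5.4/2 = 5.6 m.
Stress increase at mid-clay by the 2:1 spreading method:
Δσ = qBL/((B+z)(L+z)) = 116×3.9×7.1/((3.9+5.6)(7.1+5.6)) = 26.623 kPa
Final effective stress: σ'_f = σ'_0 + Δσ = 54.2 + 26.623 = 80.823 kPa.
Normally consolidated clay, so the full stress increment lies on the virgin compression line:
S_c = C_c·H/(1+e₀)·log₁₀(σ'_f/σ'_0) = 0.42×5.4/(1+0.94)×log₁₀(80.823/54.2)
    = 1.1691 × 0.17354 = 0.2029 m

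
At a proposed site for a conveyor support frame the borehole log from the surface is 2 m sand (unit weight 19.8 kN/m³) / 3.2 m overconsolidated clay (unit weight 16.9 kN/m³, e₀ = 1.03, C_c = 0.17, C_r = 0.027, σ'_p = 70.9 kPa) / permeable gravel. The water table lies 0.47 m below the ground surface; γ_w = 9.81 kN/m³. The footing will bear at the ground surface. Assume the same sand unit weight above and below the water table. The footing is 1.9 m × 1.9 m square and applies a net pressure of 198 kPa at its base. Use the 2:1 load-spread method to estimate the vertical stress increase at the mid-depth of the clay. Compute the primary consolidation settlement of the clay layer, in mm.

Mid-depth of clay below the ground surface: z = 2 + 3.2/2 = 3.6 m.
Total vertical stress at mid-clay: σ_v = 19.8×2 + 16.9×1.6 = 66.64 kPa.
Pore pressure: u = 9.81×(3.6 − 0.47) = 30.705 kPa.
Initial effective stress: σ'_0 = σ_v − u = 66.64 − 30.705 = 35.935 kPa.
Stress increase at mid-clay by the 2:1 spreading method:
Δσ = qBL/((B+z)(L+z)) = 198×1.9×1.9/((1.9+3.6)(1.9+3.6)) = 23.629 kPa
Final effective stress: σ'_f = 35.935 + 23.629 = 59.564 kPa.
σ'_f = 59.564 ≤ σ'_p = 70.9 kPa, so the clay remains overconsolidated and only the recompression index applies:
S_c = C_r·H/(1+e₀)·log₁₀(σ'_f/σ'_0) = 0.027×3.2/2.03×log₁₀(59.564/35.935)
    = 0.042563 × 0.21947 = 0.009341 m

S_c ≈ 9.34 mm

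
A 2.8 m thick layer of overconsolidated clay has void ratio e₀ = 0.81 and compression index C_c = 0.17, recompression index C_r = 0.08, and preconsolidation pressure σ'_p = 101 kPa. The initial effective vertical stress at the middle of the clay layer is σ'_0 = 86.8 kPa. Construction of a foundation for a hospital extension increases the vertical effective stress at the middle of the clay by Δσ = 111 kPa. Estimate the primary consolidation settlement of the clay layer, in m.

Final effective stress: σ'_f = 86.8 + 111 = 197.8 kPa.
σ'_f = 197.8 > σ'_p = 101 kPa, so the stress path crosses the preconsolidation pressure — recompression up to σ'_p, then virgin compression beyond:
S_c = H/(1+e₀)·[C_r·log₁₀(σ'_p/σ'_0) + C_c·log₁₀(σ'_f/σ'_p)]
    = 2.8/1.81 × [0.08×log₁₀(101/86.8) + 0.17×log₁₀(197.8/101)]
    = 1.547 × [0.0052641 + 0.049624] = 0.08491 m

S_c ≈ 0.0849 m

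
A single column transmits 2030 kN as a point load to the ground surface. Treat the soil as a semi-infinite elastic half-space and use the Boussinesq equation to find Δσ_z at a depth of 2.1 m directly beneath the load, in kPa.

Δσ_z ≈ 220 kPa

Boussinesq vertical stress below a point load on an elastic half-space:
Δσ_z = 3P/(2πz²) · [1 + (r/z)²]^(−5/2)
r/z = 0/2.1 = 0; [1+(r/z)²]^(−5/2) = 1.
Δσ_z = 3×2030/(2π×2.1²) × 1 = 219.79 × 1 = 219.8 kPa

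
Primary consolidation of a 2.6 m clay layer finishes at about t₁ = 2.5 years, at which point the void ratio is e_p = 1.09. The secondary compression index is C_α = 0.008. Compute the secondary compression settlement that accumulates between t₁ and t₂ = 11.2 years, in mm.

Secondary compression: S_s = C_α·H/(1+e_p)·log₁₀(t₂/t₁)
S_s = 0.008×2.6/(1+1.09)×log₁₀(11.2/2.5)
    = 0.009952 × 0.6513 = 0.006482 m

S_s ≈ 6.48 mm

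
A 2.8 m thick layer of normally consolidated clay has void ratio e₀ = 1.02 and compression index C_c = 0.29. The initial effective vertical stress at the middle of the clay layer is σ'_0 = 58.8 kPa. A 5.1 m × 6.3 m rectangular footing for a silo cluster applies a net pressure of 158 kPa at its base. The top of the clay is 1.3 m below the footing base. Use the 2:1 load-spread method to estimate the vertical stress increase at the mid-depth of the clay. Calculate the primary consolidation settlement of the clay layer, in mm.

Mid-depth of clay below the footing base: z = 1.3 + 2.8/2 = 2.7 m.
Stress increase at mid-clay by the 2:1 spreading method:
Δσ = qBL/((B+z)(L+z)) = 158×5.1×6.3/((5.1+2.7)(6.3+2.7)) = 72.315 kPa
Final effective stress: σ'_f = σ'_0 + Δσ = 58.8 + 72.315 = 131.12 kPa.
Normally consolidated clay, so the full stress increment lies on the virgin compression line:
S_c = C_c·H/(1+e₀)·log₁₀(σ'_f/σ'_0) = 0.29×2.8/(1+1.02)×log₁₀(131.12/58.8)
    = 0.40198 × 0.34829 = 0.14 m

S_c ≈ 140 mm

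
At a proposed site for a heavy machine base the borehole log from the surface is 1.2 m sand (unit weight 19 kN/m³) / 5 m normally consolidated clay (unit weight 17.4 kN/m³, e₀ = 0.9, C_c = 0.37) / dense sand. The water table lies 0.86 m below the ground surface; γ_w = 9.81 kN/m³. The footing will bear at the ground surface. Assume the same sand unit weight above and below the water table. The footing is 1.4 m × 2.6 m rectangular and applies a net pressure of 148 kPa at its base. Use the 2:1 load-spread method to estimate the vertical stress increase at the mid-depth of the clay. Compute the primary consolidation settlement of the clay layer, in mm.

S_c ≈ 153 mm

Mid-depth of clay below the ground surface: z = 1.2 + 5/2 = 3.7 m.
Total vertical stress at mid-clay: σ_v = 19×1.2 + 17.4×2.5 = 66.3 kPa.
Pore pressure: u = 9.81×(3.7 − 0.86) = 27.86 kPa.
Initial effective stress: σ'_0 = σ_v − u = 66.3 − 27.86 = 38.44 kPa.
Stress increase at mid-clay by the 2:1 spreading method:
Δσ = qBL/((B+z)(L+z)) = 148×1.4×2.6/((1.4+3.7)(2.6+3.7)) = 16.767 kPa
Final effective stress: σ'_f = σ'_0 + Δσ = 38.44 + 16.767 = 55.207 kPa.
Normally consolidated clay, so the full stress increment lies on the virgin compression line:
S_c = C_c·H/(1+e₀)·log₁₀(σ'_f/σ'_0) = 0.37×5/(1+0.9)×log₁₀(55.207/38.44)
    = 0.97368 × 0.15721 = 0.1531 m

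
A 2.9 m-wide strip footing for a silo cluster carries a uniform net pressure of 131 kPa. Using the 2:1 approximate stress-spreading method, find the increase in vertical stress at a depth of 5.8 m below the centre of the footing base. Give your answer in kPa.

Δσ_z ≈ 43.7 kPa

By the 2:1 method the load spreads at 1 horizontal : 2 vertical, so at depth z the loaded area has grown by z in each plan dimension:
Δσ = qB/(B+z) = 131×2.9/(2.9+5.8) = 43.667 kPa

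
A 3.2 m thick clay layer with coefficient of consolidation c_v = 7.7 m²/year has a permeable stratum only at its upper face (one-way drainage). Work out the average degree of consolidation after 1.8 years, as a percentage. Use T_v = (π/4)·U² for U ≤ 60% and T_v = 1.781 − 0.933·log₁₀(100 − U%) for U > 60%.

U ≈ 97.1 %

Drainage path length: H_d = H = 3.2 m (single drainage).
T_v = c_v·t/H_d² = 7.7×1.8/3.2² = 1.3535.
T_v = 1.3535 corresponds to the U > 60% branch:
U = 1 − 10^((1.781 − T_v)/0.933)/100 = 0.9713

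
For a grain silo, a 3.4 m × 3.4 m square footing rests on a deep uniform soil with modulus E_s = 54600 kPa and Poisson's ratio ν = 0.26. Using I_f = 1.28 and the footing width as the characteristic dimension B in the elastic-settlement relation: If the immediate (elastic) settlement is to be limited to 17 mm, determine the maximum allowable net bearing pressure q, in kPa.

q ≈ 229 kPa

S_e = q·B·(1−ν²)/E_s · I_f  ⇒  q = S_e·E_s / (B·(1−ν²)·I_f).
q = 0.017 × 54600 / (3.4 × 0.9324 × 1.28) = 228.7 kPa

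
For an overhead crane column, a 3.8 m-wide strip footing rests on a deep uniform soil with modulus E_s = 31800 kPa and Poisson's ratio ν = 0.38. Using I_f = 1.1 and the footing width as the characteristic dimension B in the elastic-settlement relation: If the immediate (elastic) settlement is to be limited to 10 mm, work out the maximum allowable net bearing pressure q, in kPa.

q ≈ 88.9 kPa

S_e = q·B·(1−ν²)/E_s · I_f  ⇒  q = S_e·E_s / (B·(1−ν²)·I_f).
q = 0.01 × 31800 / (3.8 × 0.8556 × 1.1) = 88.92 kPa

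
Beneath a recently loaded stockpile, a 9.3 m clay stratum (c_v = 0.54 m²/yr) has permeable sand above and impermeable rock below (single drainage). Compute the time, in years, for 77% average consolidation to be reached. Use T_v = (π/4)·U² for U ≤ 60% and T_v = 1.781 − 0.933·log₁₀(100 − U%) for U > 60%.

Drainage path length: H_d = H = 9.3 m (single drainage).
U > 60%: T_v = 1.781 − 0.933·log₁₀(100 − 77) = 0.51051.
t = T_v·H_d²/c_v = 0.51051×9.3²/0.54 = 81.77 years.

t ≈ 81.8 years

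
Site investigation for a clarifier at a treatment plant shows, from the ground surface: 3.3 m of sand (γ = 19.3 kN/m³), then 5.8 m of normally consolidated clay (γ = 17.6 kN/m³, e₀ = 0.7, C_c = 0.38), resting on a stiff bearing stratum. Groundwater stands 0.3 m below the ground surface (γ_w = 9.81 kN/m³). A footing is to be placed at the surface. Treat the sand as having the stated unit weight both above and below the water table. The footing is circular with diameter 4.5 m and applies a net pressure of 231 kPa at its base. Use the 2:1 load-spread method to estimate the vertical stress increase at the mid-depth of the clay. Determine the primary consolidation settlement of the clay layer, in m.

Mid-depth of clay below the ground surface: z = 3.3 + 5.8/2 = 6.2 m.
Total vertical stress at mid-clay: σ_v = 19.3×3.3 + 17.6×2.9 = 114.73 kPa.
Pore pressure: u = 9.81×(6.2 − 0.3) = 57.879 kPa.
Initial effective stress: σ'_0 = σ_v − u = 114.73 − 57.879 = 56.851 kPa.
Stress increase at mid-clay by the 2:1 spreading method:
Δσ ≈ qD²/(D+z)² = 231×4.5²/(4.5+6.2)² = 40.857 kPa
Final effective stress: σ'_f = σ'_0 + Δσ = 56.851 + 40.857 = 97.708 kPa.
Normally consolidated clay, so the full stress increment lies on the virgin compression line:
S_c = C_c·H/(1+e₀)·log₁₀(σ'_f/σ'_0) = 0.38×5.8/(1+0.7)×log₁₀(97.708/56.851)
    = 1.2965 × 0.23519 = 0.3049 m

S_c ≈ 0.305 m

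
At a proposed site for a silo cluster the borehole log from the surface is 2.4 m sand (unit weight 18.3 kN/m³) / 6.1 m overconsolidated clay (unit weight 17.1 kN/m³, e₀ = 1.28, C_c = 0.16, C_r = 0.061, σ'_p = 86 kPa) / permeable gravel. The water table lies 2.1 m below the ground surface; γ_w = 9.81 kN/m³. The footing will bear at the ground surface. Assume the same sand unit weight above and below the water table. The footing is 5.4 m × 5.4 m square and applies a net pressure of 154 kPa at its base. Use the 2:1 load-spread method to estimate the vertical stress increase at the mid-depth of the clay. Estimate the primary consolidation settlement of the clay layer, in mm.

S_c ≈ 52.4 mm

Mid-depth of clay below the ground surface: z = 2.4 + 6.1/2 = 5.45 m.
Total vertical stress at mid-clay: σ_v = 18.3×2.4 + 17.1×3.05 = 96.075 kPa.
Pore pressure: u = 9.81×(5.45 − 2.1) = 32.864 kPa.
Initial effective stress: σ'_0 = σ_v − u = 96.075 − 32.864 = 63.211 kPa.
Stress increase at mid-clay by the 2:1 spreading method:
Δσ = qBL/((B+z)(L+z)) = 154×5.4×5.4/((5.4+5.45)(5.4+5.45)) = 38.146 kPa
Final effective stress: σ'_f = 63.211 + 38.146 = 101.36 kPa.
σ'_f = 101.36 > σ'_p = 86 kPa, so the stress path crosses the preconsolidation pressure — recompression up to σ'_p, then virgin compression beyond:
S_c = H/(1+e₀)·[C_r·log₁₀(σ'_p/σ'_0) + C_c·log₁₀(σ'_f/σ'_p)]
    = 6.1/2.28 × [0.061×log₁₀(86/63.211) + 0.16×log₁₀(101.36/86)]
    = 2.6754 × [0.0081561 + 0.011419] = 0.05237 m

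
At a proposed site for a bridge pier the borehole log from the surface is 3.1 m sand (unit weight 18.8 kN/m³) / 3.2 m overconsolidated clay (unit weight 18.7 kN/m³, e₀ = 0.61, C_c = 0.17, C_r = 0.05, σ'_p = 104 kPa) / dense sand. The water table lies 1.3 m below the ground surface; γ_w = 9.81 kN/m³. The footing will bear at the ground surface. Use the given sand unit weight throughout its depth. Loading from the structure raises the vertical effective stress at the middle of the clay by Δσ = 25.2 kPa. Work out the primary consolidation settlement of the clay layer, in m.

Mid-depth of clay below the ground surface: z = 3.1 + 3.2/2 = 4.7 m.
Total vertical stress at mid-clay: σ_v = 18.8×3.1 + 18.7×1.6 = 88.2 kPa.
Pore pressure: u = 9.81×(4.7 − 1.3) = 33.354 kPa.
Initial effective stress: σ'_0 = σ_v − u = 88.2 − 33.354 = 54.846 kPa.
Final effective stress: σ'_f = 54.846 + 25.2 = 80.046 kPa.
σ'_f = 80.046 ≤ σ'_p = 104 kPa, so the clay remains overconsolidated and only the recompression index applies:
S_c = C_r·H/(1+e₀)·log₁₀(σ'_f/σ'_0) = 0.05×3.2/1.61×log₁₀(80.046/54.846)
    = 0.09938 × 0.16419 = 0.01632 m

S_c ≈ 0.0163 m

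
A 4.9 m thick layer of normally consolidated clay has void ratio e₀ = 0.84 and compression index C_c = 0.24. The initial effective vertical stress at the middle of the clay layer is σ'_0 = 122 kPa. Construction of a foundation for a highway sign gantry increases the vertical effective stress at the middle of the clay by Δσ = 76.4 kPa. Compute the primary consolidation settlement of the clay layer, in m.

S_c ≈ 0.135 m

Final effective stress: σ'_f = σ'_0 + Δσ = 122 + 76.4 = 198.4 kPa.
Normally consolidated clay, so the full stress increment lies on the virgin compression line:
S_c = C_c·H/(1+e₀)·log₁₀(σ'_f/σ'_0) = 0.24×4.9/(1+0.84)×log₁₀(198.4/122)
    = 0.63913 × 0.21118 = 0.135 m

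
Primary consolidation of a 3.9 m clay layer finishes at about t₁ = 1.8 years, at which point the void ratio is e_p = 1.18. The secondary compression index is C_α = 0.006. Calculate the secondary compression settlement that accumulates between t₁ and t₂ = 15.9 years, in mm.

S_s ≈ 10.2 mm

Secondary compression: S_s = C_α·H/(1+e_p)·log₁₀(t₂/t₁)
S_s = 0.006×3.9/(1+1.18)×log₁₀(15.9/1.8)
    = 0.01073 × 0.9461 = 0.01016 m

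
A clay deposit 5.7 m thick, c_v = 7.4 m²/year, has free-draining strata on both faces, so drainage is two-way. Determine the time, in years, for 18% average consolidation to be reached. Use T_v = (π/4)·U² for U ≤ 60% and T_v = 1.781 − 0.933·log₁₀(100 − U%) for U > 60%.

Drainage path length: H_d = H/2 = 2.85 m (double drainage).
U ≤ 60%: T_v = (π/4)·U² = (π/4)×0.18² = 0.025447.
t = T_v·H_d²/c_v = 0.025447×2.85²/7.4 = 0.02793 years.

t ≈ 0.0279 years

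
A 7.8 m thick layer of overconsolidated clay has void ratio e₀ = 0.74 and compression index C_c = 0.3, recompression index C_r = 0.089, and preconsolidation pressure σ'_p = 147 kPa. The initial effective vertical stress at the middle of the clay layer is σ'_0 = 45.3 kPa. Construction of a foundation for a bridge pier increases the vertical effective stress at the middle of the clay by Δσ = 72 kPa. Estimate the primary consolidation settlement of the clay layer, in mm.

S_c ≈ 165 mm

Final effective stress: σ'_f = 45.3 + 72 = 117.3 kPa.
σ'_f = 117.3 ≤ σ'_p = 147 kPa, so the clay remains overconsolidated and only the recompression index applies:
S_c = C_r·H/(1+e₀)·log₁₀(σ'_f/σ'_0) = 0.089×7.8/1.74×log₁₀(117.3/45.3)
    = 0.39897 × 0.4132 = 0.1649 m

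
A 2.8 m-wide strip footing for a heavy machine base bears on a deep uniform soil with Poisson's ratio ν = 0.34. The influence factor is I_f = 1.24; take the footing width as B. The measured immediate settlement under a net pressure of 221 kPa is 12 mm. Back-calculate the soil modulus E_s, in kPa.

S_e = q·B·(1−ν²)/E_s · I_f  ⇒  E_s = q·B·(1−ν²)·I_f / S_e.
E_s = 221 × 2.8 × 0.8844 × 1.24 / 0.012 = 56550 kPa

E_s ≈ 56600 kPa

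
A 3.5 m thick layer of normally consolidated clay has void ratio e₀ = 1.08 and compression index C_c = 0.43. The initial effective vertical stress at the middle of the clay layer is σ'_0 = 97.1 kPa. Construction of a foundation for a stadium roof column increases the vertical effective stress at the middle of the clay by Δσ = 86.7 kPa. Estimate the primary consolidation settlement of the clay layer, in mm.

S_c ≈ 201 mm

Final effective stress: σ'_f = σ'_0 + Δσ = 97.1 + 86.7 = 183.8 kPa.
Normally consolidated clay, so the full stress increment lies on the virgin compression line:
S_c = C_c·H/(1+e₀)·log₁₀(σ'_f/σ'_0) = 0.43×3.5/(1+1.08)×log₁₀(183.8/97.1)
    = 0.72356 × 0.27713 = 0.2005 m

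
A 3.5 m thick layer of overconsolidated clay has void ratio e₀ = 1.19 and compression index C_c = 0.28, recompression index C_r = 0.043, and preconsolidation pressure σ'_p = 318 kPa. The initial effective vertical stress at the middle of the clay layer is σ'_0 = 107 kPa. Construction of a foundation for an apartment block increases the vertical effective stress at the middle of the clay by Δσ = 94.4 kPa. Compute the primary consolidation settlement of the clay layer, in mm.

Final effective stress: σ'_f = 107 + 94.4 = 201.4 kPa.
σ'_f = 201.4 ≤ σ'_p = 318 kPa, so the clay remains overconsolidated and only the recompression index applies:
S_c = C_r·H/(1+e₀)·log₁₀(σ'_f/σ'_0) = 0.043×3.5/2.19×log₁₀(201.4/107)
    = 0.068723 × 0.27468 = 0.01888 m

S_c ≈ 18.9 mm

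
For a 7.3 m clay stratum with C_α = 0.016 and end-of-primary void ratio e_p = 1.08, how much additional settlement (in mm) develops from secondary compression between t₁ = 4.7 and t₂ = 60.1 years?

S_s ≈ 62.1 mm

Secondary compression: S_s = C_α·H/(1+e_p)·log₁₀(t₂/t₁)
S_s = 0.016×7.3/(1+1.08)×log₁₀(60.1/4.7)
    = 0.05615 × 1.107 = 0.06215 m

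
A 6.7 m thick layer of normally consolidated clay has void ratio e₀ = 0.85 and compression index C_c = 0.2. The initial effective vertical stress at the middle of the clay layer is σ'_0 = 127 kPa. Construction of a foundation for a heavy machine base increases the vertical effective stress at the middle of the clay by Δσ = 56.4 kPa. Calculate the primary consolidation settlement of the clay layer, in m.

Final effective stress: σ'_f = σ'_0 + Δσ = 127 + 56.4 = 183.4 kPa.
Normally consolidated clay, so the full stress increment lies on the virgin compression line:
S_c = C_c·H/(1+e₀)·log₁₀(σ'_f/σ'_0) = 0.2×6.7/(1+0.85)×log₁₀(183.4/127)
    = 0.72432 × 0.1596 = 0.1156 m

S_c ≈ 0.116 m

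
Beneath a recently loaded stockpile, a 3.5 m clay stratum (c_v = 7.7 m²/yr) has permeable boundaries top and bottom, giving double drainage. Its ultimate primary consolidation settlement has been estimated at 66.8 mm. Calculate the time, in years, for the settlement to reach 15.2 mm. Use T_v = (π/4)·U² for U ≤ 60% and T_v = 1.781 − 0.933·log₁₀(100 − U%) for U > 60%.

t ≈ 0.0162 years

Drainage path length: H_d = H/2 = 1.75 m (double drainage).
U = S(t)/S_ult = 15.2/66.8 = 0.2275.
U ≤ 60%: T_v = (π/4)·U² = (π/4)×0.22754² = 0.040665.
t = T_v·H_d²/c_v = 0.040665×1.75²/7.7 = 0.01617 years.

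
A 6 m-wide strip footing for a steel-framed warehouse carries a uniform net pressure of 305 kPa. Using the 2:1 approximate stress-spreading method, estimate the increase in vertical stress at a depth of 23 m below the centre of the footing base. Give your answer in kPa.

By the 2:1 method the load spreads at 1 horizontal : 2 vertical, so at depth z the loaded area has grown by z in each plan dimension:
Δσ = qB/(B+z) = 305×6/(6+23) = 63.103 kPa

Δσ_z ≈ 63.1 kPa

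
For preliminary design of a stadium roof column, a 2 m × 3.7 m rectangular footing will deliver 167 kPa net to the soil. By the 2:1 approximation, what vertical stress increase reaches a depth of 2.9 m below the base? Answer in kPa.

By the 2:1 method the load spreads at 1 horizontal : 2 vertical, so at depth z the loaded area has grown by z in each plan dimension:
Δσ = qBL/((B+z)(L+z)) = 167×2×3.7/((2+2.9)(3.7+2.9)) = 38.213 kPa

Δσ_z ≈ 38.2 kPa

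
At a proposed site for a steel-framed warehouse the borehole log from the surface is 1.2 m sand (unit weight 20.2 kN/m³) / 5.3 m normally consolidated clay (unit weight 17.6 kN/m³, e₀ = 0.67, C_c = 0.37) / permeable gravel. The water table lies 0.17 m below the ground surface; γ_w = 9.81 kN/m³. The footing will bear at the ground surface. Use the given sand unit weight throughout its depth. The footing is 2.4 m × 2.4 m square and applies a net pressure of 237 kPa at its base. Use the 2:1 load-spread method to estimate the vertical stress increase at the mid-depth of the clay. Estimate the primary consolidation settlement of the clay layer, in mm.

Mid-depth of clay below the ground surface: z = 1.2 + 5.3/2 = 3.85 m.
Total vertical stress at mid-clay: σ_v = 20.2×1.2 + 17.6×2.65 = 70.88 kPa.
Pore pressure: u = 9.81×(3.85 − 0.17) = 36.101 kPa.
Initial effective stress: σ'_0 = σ_v − u = 70.88 − 36.101 = 34.779 kPa.
Stress increase at mid-clay by the 2:1 spreading method:
Δσ = qBL/((B+z)(L+z)) = 237×2.4×2.4/((2.4+3.85)(2.4+3.85)) = 34.947 kPa
Final effective stress: σ'_f = σ'_0 + Δσ = 34.779 + 34.947 = 69.726 kPa.
Normally consolidated clay, so the full stress increment lies on the virgin compression line:
S_c = C_c·H/(1+e₀)·log₁₀(σ'_f/σ'_0) = 0.37×5.3/(1+0.67)×log₁₀(69.726/34.779)
    = 1.1743 × 0.30208 = 0.3547 m

S_c ≈ 355 mm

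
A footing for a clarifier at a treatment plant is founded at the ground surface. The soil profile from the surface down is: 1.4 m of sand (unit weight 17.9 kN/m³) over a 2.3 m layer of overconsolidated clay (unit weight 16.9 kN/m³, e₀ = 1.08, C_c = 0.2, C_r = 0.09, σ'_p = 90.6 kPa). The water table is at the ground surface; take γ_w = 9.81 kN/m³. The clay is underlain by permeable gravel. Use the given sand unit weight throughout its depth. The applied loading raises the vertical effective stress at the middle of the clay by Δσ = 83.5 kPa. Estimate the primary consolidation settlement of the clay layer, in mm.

S_c ≈ 78.7 mm

Mid-depth of clay below the ground surface: z = 1.4 + 2.3/2 = 2.55 m.
Total vertical stress at mid-clay: σ_v = 17.9×1.4 + 16.9×1.15 = 44.495 kPa.
Pore pressure: u = 9.81×(2.55 − 0) = 25.015 kPa.
Initial effective stress: σ'_0 = σ_v − u = 44.495 − 25.015 = 19.48 kPa.
Final effective stress: σ'_f = 19.48 + 83.5 = 102.98 kPa.
σ'_f = 102.98 > σ'_p = 90.6 kPa, so the stress path crosses the preconsolidation pressure — recompression up to σ'_p, then virgin compression beyond:
S_c = H/(1+e₀)·[C_r·log₁₀(σ'_p/σ'_0) + C_c·log₁₀(σ'_f/σ'_p)]
    = 2.3/2.08 × [0.09×log₁₀(90.6/19.48) + 0.2×log₁₀(102.98/90.6)]
    = 1.1058 × [0.060079 + 0.011125] = 0.07874 m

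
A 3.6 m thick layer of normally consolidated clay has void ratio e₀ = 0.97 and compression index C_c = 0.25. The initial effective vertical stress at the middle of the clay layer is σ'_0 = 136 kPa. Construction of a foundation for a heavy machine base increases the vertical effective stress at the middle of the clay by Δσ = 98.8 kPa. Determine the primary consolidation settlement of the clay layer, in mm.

S_c ≈ 108 mm

Final effective stress: σ'_f = σ'_0 + Δσ = 136 + 98.8 = 234.8 kPa.
Normally consolidated clay, so the full stress increment lies on the virgin compression line:
S_c = C_c·H/(1+e₀)·log₁₀(σ'_f/σ'_0) = 0.25×3.6/(1+0.97)×log₁₀(234.8/136)
    = 0.45685 × 0.23716 = 0.1083 m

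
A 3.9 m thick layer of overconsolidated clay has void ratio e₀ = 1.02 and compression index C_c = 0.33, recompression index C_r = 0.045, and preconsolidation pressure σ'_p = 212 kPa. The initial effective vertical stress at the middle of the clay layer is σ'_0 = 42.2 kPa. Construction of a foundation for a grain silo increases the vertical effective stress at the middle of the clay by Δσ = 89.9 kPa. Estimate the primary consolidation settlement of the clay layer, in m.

Final effective stress: σ'_f = 42.2 + 89.9 = 132.1 kPa.
σ'_f = 132.1 ≤ σ'_p = 212 kPa, so the clay remains overconsolidated and only the recompression index applies:
S_c = C_r·H/(1+e₀)·log₁₀(σ'_f/σ'_0) = 0.045×3.9/2.02×log₁₀(132.1/42.2)
    = 0.086882 × 0.49559 = 0.04306 m

S_c ≈ 0.0431 m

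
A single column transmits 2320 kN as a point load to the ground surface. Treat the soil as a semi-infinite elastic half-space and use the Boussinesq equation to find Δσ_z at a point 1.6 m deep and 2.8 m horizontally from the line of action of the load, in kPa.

Δσ_z ≈ 13 kPa

Boussinesq vertical stress below a point load on an elastic half-space:
Δσ_z = 3P/(2πz²) · [1 + (r/z)²]^(−5/2)
r/z = 2.8/1.6 = 1.75; [1+(r/z)²]^(−5/2) = 0.030062.
Δσ_z = 3×2320/(2π×1.6²) × 0.030062 = 432.7 × 0.030062 = 13.01 kPa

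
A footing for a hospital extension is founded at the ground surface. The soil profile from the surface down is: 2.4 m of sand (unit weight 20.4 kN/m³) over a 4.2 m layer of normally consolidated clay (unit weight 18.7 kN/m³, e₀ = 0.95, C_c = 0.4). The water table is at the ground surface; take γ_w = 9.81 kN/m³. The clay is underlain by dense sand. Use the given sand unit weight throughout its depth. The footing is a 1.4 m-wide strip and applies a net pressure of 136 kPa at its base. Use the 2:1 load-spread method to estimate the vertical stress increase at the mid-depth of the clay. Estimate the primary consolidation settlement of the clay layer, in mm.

Mid-depth of clay below the ground surface: z = 2.4 + 4.2/2 = 4.5 m.
Total vertical stress at mid-clay: σ_v = 20.4×2.4 + 18.7×2.1 = 88.23 kPa.
Pore pressure: u = 9.81×(4.5 − 0) = 44.145 kPa.
Initial effective stress: σ'_0 = σ_v − u = 88.23 − 44.145 = 44.085 kPa.
Stress increase at mid-clay by the 2:1 spreading method:
Δσ = qB/(B+z) = 136×1.4/(1.4+4.5) = 32.271 kPa
Final effective stress: σ'_f = σ'_0 + Δσ = 44.085 + 32.271 = 76.356 kPa.
Normally consolidated clay, so the full stress increment lies on the virgin compression line:
S_c = C_c·H/(1+e₀)·log₁₀(σ'_f/σ'_0) = 0.4×4.2/(1+0.95)×log₁₀(76.356/44.085)
    = 0.86154 × 0.23855 = 0.2055 m

S_c ≈ 206 mm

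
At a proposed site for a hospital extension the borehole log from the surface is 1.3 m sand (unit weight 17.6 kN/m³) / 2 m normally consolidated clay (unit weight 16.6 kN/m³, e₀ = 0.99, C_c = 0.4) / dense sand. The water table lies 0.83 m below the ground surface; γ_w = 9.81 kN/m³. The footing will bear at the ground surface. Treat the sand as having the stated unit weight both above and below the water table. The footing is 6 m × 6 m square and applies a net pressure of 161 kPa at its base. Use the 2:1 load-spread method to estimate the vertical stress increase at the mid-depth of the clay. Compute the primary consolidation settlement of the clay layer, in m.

S_c ≈ 0.257 m

Mid-depth of clay below the ground surface: z = 1.3 + 2/2 = 2.3 m.
Total vertical stress at mid-clay: σ_v = 17.6×1.3 + 16.6×1 = 39.48 kPa.
Pore pressure: u = 9.81×(2.3 − 0.83) = 14.421 kPa.
Initial effective stress: σ'_0 = σ_v − u = 39.48 − 14.421 = 25.059 kPa.
Stress increase at mid-clay by the 2:1 spreading method:
Δσ = qBL/((B+z)(L+z)) = 161×6×6/((6+2.3)(6+2.3)) = 84.134 kPa
Final effective stress: σ'_f = σ'_0 + Δσ = 25.059 + 84.134 = 109.19 kPa.
Normally consolidated clay, so the full stress increment lies on the virgin compression line:
S_c = C_c·H/(1+e₀)·log₁₀(σ'_f/σ'_0) = 0.4×2/(1+0.99)×log₁₀(109.19/25.059)
    = 0.40201 × 0.63922 = 0.257 m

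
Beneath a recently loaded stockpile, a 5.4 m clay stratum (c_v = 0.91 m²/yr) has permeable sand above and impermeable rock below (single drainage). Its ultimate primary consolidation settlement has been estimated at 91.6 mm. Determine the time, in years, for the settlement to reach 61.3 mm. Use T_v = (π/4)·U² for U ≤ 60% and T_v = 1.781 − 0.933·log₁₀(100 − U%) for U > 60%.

Drainage path length: H_d = H = 5.4 m (single drainage).
U = S(t)/S_ult = 61.3/91.6 = 0.6692.
U > 60%: T_v = 1.781 − 0.933·log₁₀(100 − 66.921) = 0.36326.
t = T_v·H_d²/c_v = 0.36326×5.4²/0.91 = 11.64 years.

t ≈ 11.6 years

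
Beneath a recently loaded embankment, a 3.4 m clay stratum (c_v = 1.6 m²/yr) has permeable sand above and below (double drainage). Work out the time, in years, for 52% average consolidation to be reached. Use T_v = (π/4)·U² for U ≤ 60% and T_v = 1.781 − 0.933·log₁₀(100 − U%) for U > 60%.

t ≈ 0.384 years

Drainage path length: H_d = H/2 = 1.7 m (double drainage).
U ≤ 60%: T_v = (π/4)·U² = (π/4)×0.52² = 0.21237.
t = T_v·H_d²/c_v = 0.21237×1.7²/1.6 = 0.3836 years.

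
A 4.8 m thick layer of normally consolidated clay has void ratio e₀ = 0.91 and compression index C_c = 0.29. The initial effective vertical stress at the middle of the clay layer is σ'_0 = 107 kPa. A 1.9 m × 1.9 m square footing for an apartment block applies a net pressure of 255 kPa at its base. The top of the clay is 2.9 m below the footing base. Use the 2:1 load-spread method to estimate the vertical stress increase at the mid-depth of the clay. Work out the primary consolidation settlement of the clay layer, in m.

Mid-depth of clay below the footing base: z = 2.9 + 4.8/2 = 5.3 m.
Stress increase at mid-clay by the 2:1 spreading method:
Δσ = qBL/((B+z)(L+z)) = 255×1.9×1.9/((1.9+5.3)(1.9+5.3)) = 17.758 kPa
Final effective stress: σ'_f = σ'_0 + Δσ = 107 + 17.758 = 124.76 kPa.
Normally consolidated clay, so the full stress increment lies on the virgin compression line:
S_c = C_c·H/(1+e₀)·log₁₀(σ'_f/σ'_0) = 0.29×4.8/(1+0.91)×log₁₀(124.76/107)
    = 0.7288 × 0.066692 = 0.04861 m

S_c ≈ 0.0486 m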